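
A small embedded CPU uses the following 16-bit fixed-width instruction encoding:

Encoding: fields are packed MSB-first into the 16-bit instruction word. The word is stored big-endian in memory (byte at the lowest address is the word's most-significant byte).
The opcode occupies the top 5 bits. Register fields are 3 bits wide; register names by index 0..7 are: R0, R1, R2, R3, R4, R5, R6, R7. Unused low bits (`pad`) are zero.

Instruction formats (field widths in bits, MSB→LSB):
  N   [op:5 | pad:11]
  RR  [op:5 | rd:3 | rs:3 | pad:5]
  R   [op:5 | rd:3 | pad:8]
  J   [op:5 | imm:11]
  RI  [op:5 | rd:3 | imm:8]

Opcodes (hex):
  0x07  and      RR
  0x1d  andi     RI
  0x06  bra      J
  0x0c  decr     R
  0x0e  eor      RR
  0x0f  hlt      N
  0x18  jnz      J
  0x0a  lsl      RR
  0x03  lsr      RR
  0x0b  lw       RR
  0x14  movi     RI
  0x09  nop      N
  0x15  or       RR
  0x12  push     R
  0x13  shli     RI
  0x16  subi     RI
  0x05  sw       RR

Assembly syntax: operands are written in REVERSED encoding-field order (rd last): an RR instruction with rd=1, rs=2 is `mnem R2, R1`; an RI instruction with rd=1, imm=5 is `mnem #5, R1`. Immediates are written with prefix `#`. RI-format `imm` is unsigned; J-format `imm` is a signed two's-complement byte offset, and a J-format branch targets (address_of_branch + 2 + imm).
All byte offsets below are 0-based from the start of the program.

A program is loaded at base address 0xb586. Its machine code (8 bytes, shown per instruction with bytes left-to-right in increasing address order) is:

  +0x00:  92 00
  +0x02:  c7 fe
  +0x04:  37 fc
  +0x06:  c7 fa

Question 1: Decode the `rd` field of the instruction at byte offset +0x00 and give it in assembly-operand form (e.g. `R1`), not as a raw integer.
R2

+0x00: 92 00 ⇒ word 0x9200 (big)
  opcode bits[15:11]=0x12: push/R
  [10:8] rd=2 = R2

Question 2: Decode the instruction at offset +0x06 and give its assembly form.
off 0x06: read c7 fa as big → 0xc7fa
  top 5b → 0x18 → jnz [J]
  imm@[10:0]=0x7fa (s11→-6) ⇒ #-6

jnz #-6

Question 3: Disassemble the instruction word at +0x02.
jnz #-2

+0x02: c7 fe ⇒ word 0xc7fe (big)
  opcode bits[15:11]=0x18: jnz/J
  imm@[10:0]=0x7fe (s11→-2) ⇒ #-2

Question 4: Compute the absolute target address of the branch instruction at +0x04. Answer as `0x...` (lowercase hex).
0xb588

off 0x04: read 37 fc as big → 0x37fc
  op=0x37fc>>11=0x6 ⇒ bra (J)
  imm@[10:0]=0x7fc (s11→-4) ⇒ #-4
  target = base 0xb586 + off 0x04 + 2 + imm -4 = 0xb588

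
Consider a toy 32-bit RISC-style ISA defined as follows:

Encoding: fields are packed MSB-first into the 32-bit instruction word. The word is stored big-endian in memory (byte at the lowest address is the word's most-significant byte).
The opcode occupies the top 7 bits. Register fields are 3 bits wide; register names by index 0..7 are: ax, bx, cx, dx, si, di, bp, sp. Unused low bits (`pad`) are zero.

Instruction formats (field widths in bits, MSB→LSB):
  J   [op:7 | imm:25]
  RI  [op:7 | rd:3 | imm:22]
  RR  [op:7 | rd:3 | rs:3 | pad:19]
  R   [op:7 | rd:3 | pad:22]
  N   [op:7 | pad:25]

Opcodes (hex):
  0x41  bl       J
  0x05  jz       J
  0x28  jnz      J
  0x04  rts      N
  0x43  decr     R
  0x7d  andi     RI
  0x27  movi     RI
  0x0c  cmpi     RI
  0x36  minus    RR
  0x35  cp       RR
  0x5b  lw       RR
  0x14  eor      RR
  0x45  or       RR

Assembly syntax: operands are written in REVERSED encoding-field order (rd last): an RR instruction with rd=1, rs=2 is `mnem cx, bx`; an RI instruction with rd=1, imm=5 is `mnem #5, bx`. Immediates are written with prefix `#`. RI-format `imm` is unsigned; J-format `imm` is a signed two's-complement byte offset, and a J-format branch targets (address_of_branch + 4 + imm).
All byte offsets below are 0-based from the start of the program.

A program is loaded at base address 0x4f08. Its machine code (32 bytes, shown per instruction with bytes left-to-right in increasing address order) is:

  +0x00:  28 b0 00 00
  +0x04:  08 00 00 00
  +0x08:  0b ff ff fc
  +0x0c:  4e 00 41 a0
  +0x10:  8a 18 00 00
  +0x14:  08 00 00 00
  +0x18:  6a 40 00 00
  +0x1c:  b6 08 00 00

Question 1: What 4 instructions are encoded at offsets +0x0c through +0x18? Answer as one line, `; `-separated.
+0x0c: 4e 00 41 a0 ⇒ word 0x4e0041a0 (big)
  top 7b → 0x27 → movi [RI]
  [24:22] rd=0 = ax
  [21:0] imm=16800 = #16800
+0x10: 8a 18 00 00 ⇒ word 0x8a180000 (big)
  top 7b → 0x45 → or [RR]
  [24:22] rd=0 = ax
  [21:19] rs=3 = dx
+0x14: 08 00 00 00 ⇒ word 0x08000000 (big)
  top 7b → 0x4 → rts [N]
+0x18: 6a 40 00 00 ⇒ word 0x6a400000 (big)
  top 7b → 0x35 → cp [RR]
  [24:22] rd=1 = bx
  [21:19] rs=0 = ax

movi #16800, ax; or dx, ax; rts; cp ax, bx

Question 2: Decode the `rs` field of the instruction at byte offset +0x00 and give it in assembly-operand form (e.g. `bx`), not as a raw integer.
bp

+0x00: 28 b0 00 00 ⇒ word 0x28b00000 (big)
  opcode bits[31:25]=0x14: eor/RR
  rd: (w>>22)&0x7=0x2 → cx
  rs: (w>>19)&0x7=0x6 → bp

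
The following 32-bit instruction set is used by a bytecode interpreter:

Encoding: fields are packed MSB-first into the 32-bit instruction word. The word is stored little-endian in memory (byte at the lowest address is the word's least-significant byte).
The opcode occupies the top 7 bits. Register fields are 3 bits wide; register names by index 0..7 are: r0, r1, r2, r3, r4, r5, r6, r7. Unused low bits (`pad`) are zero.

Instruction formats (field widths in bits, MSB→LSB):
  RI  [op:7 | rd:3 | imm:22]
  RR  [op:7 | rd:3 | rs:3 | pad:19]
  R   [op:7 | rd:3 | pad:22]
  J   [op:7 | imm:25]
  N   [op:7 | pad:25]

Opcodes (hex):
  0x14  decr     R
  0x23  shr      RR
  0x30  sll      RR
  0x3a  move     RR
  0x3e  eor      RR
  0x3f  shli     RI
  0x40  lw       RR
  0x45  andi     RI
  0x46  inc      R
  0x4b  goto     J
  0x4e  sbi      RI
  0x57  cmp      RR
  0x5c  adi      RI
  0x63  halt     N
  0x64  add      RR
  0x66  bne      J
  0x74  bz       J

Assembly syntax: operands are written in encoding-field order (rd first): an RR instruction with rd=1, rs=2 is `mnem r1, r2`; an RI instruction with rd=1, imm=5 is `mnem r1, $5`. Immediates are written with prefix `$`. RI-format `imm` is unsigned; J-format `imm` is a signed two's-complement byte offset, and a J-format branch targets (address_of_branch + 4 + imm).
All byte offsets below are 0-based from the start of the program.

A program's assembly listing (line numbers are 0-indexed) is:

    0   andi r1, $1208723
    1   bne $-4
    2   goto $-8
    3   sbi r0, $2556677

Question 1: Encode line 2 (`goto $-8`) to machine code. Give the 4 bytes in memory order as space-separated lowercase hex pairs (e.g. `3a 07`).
f8 ff ff 97

L2: goto op=0x4b:7|imm=-8:25 ⇒ 0x97fffff8 ⇒ little f8 ff ff 97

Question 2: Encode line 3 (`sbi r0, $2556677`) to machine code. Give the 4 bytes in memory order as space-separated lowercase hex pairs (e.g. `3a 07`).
05 03 27 9c

line 3 (sbi): pack op=0x4e:7|rd=0:3|imm=2556677:22 = 0x9c270305; little→ 05 03 27 9c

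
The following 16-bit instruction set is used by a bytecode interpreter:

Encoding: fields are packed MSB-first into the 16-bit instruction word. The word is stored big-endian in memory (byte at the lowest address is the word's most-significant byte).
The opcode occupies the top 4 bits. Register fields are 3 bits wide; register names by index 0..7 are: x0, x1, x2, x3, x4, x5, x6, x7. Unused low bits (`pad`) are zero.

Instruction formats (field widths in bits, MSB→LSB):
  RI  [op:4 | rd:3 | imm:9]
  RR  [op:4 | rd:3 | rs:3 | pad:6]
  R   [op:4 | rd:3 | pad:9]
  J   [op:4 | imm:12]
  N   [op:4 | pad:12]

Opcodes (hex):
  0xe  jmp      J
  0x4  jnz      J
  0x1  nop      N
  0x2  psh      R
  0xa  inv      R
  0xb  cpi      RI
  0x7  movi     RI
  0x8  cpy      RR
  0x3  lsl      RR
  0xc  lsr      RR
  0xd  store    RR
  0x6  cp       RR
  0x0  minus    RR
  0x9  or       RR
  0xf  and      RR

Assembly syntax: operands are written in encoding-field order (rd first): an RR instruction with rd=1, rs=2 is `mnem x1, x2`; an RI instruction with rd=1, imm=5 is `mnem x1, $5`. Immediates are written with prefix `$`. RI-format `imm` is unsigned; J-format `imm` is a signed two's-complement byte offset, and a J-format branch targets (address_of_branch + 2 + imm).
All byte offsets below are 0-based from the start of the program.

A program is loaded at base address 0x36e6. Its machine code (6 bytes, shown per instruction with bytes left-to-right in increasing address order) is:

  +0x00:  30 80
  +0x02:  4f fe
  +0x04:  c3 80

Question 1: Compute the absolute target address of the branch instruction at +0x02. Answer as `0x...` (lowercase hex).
@+02  big-endian(4f fe) = 0x4ffe
  top 4b → 0x4 → jnz [J]
  imm@[11:0]=0xffe (s12→-2) ⇒ $-2
  target = base 0x36e6 + off 0x02 + 2 + imm -2 = 0x36e8

0x36e8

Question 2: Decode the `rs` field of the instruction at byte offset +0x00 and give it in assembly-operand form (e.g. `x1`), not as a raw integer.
x2

@+00  big-endian(30 80) = 0x3080
  op=0x3080>>12=0x3 ⇒ lsl (RR)
  [11:9] rd=0 = x0
  [8:6] rs=2 = x2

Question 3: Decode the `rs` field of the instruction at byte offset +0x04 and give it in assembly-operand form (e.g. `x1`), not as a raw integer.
x6

[04] c3 80 → 0xc380
  op=0xc380>>12=0xc ⇒ lsr (RR)
  rd: (w>>9)&0x7=0x1 → x1
  rs: (w>>6)&0x7=0x6 → x6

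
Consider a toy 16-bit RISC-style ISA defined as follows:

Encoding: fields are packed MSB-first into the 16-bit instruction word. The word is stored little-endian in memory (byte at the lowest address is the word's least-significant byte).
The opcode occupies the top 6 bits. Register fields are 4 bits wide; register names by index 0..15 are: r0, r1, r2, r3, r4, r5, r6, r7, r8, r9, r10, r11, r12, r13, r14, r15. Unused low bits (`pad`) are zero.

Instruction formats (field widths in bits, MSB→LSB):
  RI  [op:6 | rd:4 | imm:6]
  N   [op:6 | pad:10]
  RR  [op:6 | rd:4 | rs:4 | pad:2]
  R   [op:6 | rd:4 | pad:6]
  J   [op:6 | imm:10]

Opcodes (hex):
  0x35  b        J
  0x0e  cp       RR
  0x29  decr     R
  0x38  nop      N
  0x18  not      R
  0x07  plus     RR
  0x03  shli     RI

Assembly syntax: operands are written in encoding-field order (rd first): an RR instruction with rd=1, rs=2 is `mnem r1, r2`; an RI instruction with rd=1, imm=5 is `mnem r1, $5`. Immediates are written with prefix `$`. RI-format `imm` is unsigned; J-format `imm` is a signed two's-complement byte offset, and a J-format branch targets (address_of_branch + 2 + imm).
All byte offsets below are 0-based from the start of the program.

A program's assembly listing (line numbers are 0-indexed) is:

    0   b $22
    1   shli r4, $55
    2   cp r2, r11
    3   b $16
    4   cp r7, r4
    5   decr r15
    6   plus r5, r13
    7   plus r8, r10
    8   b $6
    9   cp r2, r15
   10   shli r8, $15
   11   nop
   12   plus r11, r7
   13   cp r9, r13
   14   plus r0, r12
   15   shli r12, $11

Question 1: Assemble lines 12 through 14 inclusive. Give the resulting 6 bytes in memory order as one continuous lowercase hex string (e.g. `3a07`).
line 12 (plus): pack op=0x7:6|rd=11:4|rs=7:4|pad=0:2 = 0x1edc; little→ dc 1e
line 13 (cp): pack op=0xe:6|rd=9:4|rs=13:4|pad=0:2 = 0x3a74; little→ 74 3a
line 14 (plus): pack op=0x7:6|rd=0:4|rs=12:4|pad=0:2 = 0x1c30; little→ 30 1c

dc1e743a301c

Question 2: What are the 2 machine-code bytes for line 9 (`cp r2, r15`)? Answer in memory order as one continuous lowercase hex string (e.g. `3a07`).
bc38

line 9 (cp): pack op=0xe:6|rd=2:4|rs=15:4|pad=0:2 = 0x38bc; little→ bc 38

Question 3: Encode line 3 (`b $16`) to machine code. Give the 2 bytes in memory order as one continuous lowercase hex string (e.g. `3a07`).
3. b fields op=0x35:6|imm=16:10 → word d410h → 10 d4

10d4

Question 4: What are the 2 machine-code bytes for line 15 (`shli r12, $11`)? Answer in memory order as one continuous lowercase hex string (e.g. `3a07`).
15. shli fields op=0x3:6|rd=12:4|imm=11:6 → word 0f0bh → 0b 0f

0b0f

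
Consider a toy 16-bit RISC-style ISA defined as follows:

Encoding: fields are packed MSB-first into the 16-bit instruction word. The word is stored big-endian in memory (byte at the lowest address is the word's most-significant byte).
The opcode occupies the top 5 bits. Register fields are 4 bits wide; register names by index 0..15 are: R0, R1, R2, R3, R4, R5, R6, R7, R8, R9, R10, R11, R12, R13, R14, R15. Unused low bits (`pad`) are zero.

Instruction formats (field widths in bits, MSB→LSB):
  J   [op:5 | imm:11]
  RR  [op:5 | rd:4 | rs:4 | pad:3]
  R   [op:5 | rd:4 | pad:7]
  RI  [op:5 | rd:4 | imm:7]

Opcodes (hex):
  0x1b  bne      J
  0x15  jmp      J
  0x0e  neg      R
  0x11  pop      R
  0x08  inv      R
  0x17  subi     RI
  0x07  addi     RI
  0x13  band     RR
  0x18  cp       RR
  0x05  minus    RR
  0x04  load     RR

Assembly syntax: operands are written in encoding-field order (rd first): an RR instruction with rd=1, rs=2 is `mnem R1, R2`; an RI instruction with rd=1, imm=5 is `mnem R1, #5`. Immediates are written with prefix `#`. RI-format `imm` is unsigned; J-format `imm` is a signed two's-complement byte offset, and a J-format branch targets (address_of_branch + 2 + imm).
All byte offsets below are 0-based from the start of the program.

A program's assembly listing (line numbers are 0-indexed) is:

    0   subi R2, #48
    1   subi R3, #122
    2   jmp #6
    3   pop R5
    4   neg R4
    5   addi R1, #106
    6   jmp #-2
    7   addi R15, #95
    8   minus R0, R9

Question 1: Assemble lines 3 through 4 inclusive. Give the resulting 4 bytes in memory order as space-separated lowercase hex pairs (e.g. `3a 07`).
3. pop fields op=0x11:5|rd=5:4|pad=0:7 → word 8a80h → 8a 80
4. neg fields op=0xe:5|rd=4:4|pad=0:7 → word 7200h → 72 00

8a 80 72 00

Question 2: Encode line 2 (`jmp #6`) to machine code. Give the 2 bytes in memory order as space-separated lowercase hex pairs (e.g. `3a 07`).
a8 06

L2: jmp op=0x15:5|imm=6:11 ⇒ 0xa806 ⇒ big a8 06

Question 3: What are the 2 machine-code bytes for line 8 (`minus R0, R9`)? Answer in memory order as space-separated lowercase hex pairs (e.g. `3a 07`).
L8: minus op=0x5:5|rd=0:4|rs=9:4|pad=0:3 ⇒ 0x2848 ⇒ big 28 48

28 48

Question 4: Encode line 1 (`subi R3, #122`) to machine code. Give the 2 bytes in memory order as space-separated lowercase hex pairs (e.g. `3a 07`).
b9 fa

L1: subi op=0x17:5|rd=3:4|imm=122:7 ⇒ 0xb9fa ⇒ big b9 fa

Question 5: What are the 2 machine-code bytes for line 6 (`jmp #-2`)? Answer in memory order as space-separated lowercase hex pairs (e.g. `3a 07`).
line 6 (jmp): pack op=0x15:5|imm=-2:11 = 0xaffe; big→ af fe

af fe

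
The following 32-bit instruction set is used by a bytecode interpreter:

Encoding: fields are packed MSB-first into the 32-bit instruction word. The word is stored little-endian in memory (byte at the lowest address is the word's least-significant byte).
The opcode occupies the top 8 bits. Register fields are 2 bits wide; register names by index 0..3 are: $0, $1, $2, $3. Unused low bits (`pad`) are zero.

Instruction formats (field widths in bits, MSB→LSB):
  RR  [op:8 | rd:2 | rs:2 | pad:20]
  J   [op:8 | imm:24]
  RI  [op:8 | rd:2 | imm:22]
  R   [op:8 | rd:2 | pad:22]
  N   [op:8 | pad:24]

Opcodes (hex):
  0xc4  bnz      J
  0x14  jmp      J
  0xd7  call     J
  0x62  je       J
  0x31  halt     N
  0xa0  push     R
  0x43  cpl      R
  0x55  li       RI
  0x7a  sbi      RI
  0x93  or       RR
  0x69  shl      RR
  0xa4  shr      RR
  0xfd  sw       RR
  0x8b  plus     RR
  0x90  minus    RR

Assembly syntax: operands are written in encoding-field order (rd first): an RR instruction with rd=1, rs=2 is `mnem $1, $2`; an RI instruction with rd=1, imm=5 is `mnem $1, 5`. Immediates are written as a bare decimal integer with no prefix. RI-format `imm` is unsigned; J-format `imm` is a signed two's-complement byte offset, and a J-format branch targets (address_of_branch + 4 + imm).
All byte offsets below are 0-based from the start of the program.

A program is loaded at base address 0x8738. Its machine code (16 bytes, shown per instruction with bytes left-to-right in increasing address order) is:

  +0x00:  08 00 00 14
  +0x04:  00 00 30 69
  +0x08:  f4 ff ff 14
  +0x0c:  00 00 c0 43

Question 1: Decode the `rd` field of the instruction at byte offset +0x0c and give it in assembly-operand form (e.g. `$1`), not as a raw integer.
$3

@+0c  little-endian(00 00 c0 43) = 0x43c00000
  opcode bits[31:24]=0x43: cpl/R
  rd: (w>>22)&0x3=0x3 → $3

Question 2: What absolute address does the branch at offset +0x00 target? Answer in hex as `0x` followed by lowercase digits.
0x8744

@+00  little-endian(08 00 00 14) = 0x14000008
  opcode bits[31:24]=0x14: jmp/J
  [23:0] imm=8 = 8
  target = base 0x8738 + off 0x00 + 4 + imm 8 = 0x8744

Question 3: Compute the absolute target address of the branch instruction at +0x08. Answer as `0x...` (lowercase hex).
0x8738

+0x08: f4 ff ff 14 ⇒ word 0x14fffff4 (little)
  opcode bits[31:24]=0x14: jmp/J
  [23:0] imm=16777204 (s24→-12) = -12
  target = base 0x8738 + off 0x08 + 4 + imm -12 = 0x8738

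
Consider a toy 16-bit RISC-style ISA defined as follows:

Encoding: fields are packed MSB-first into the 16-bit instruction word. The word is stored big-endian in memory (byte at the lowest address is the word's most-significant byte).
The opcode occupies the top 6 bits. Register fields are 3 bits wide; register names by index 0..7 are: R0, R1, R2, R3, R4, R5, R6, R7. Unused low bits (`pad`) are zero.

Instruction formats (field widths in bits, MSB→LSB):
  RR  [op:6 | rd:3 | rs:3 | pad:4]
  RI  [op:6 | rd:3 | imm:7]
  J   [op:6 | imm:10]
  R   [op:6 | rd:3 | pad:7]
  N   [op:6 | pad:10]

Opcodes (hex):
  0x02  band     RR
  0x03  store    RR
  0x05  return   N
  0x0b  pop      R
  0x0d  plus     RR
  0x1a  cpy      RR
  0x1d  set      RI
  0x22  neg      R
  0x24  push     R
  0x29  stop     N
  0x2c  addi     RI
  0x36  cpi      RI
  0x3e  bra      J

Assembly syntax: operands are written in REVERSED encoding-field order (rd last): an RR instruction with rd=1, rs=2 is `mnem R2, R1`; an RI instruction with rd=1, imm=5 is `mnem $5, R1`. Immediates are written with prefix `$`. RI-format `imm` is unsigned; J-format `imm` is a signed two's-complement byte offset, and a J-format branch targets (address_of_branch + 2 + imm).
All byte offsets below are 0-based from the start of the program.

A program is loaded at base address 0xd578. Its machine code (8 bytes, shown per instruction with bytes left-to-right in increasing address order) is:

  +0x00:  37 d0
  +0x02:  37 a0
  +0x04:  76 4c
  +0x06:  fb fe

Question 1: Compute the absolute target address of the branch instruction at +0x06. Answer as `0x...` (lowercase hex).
0xd57e

@+06  big-endian(fb fe) = 0xfbfe
  top 6b → 0x3e → bra [J]
  [9:0] imm=1022 (s10→-2) = $-2
  target = base 0xd578 + off 0x06 + 2 + imm -2 = 0xd57e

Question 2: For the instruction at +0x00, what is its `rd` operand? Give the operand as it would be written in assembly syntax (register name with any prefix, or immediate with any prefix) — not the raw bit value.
R7

+0x00: 37 d0 ⇒ word 0x37d0 (big)
  top 6b → 0xd → plus [RR]
  rd: (w>>7)&0x7=0x7 → R7
  rs: (w>>4)&0x7=0x5 → R5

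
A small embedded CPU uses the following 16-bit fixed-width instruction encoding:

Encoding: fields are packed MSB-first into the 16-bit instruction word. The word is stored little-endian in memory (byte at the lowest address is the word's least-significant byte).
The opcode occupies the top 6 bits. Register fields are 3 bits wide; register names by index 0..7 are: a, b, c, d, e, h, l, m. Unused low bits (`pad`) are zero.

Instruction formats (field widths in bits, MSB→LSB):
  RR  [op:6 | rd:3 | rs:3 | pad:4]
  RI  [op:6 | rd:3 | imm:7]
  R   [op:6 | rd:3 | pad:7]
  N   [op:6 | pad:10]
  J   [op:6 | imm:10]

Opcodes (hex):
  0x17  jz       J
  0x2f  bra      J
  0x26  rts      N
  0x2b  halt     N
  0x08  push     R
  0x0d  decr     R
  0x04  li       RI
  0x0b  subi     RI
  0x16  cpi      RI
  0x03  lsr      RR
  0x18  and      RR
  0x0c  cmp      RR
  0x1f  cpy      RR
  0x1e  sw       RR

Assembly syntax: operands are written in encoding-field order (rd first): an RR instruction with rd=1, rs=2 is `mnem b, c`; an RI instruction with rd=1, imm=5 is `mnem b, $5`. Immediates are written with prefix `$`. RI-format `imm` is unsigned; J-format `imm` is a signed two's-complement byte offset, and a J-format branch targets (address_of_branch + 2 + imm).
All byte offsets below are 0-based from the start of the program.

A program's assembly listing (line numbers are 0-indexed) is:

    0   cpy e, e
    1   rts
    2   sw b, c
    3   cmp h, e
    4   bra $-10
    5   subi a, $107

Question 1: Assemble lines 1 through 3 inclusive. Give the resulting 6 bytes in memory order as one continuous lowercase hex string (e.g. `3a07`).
0098a078c032

line 1 (rts): pack op=0x26:6|pad=0:10 = 0x9800; little→ 00 98
line 2 (sw): pack op=0x1e:6|rd=1:3|rs=2:3|pad=0:4 = 0x78a0; little→ a0 78
line 3 (cmp): pack op=0xc:6|rd=5:3|rs=4:3|pad=0:4 = 0x32c0; little→ c0 32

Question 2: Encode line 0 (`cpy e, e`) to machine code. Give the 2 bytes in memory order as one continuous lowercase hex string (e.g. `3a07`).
line 0 (cpy): pack op=0x1f:6|rd=4:3|rs=4:3|pad=0:4 = 0x7e40; little→ 40 7e

407e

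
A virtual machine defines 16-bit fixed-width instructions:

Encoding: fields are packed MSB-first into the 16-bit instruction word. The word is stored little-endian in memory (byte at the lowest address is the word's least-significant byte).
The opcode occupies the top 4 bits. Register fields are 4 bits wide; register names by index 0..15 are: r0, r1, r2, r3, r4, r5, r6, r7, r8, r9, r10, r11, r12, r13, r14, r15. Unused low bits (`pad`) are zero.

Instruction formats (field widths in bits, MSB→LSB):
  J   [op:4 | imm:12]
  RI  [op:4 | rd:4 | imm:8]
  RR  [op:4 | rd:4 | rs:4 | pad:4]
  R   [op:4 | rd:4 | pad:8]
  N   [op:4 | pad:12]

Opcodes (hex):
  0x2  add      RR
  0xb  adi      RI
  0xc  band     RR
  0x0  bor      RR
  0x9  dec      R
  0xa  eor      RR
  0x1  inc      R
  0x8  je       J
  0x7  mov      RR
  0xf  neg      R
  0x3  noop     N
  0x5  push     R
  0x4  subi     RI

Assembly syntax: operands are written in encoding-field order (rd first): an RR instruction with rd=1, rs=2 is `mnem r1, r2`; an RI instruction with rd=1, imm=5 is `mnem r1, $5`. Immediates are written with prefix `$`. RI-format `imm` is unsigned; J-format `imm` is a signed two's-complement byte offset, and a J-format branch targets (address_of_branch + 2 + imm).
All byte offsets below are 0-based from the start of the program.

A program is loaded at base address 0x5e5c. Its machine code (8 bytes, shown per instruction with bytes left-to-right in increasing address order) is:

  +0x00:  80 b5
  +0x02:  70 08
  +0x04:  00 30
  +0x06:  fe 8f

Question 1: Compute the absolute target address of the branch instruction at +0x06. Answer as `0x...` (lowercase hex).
[06] fe 8f → 0x8ffe
  top 4b → 0x8 → je [J]
  imm: (w>>0)&0xfff=0xffe (s12→-2) → $-2
  target = base 0x5e5c + off 0x06 + 2 + imm -2 = 0x5e62

0x5e62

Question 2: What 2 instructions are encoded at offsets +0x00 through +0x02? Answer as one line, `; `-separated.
+0x00: 80 b5 ⇒ word 0xb580 (little)
  top 4b → 0xb → adi [RI]
  rd@[11:8]=0x5 ⇒ r5
  imm@[7:0]=0x80 ⇒ $128
+0x02: 70 08 ⇒ word 0x0870 (little)
  top 4b → 0x0 → bor [RR]
  rd@[11:8]=0x8 ⇒ r8
  rs@[7:4]=0x7 ⇒ r7

adi r5, $128; bor r8, r7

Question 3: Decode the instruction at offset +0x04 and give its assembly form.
noop

[04] 00 30 → 0x3000
  top 4b → 0x3 → noop [N]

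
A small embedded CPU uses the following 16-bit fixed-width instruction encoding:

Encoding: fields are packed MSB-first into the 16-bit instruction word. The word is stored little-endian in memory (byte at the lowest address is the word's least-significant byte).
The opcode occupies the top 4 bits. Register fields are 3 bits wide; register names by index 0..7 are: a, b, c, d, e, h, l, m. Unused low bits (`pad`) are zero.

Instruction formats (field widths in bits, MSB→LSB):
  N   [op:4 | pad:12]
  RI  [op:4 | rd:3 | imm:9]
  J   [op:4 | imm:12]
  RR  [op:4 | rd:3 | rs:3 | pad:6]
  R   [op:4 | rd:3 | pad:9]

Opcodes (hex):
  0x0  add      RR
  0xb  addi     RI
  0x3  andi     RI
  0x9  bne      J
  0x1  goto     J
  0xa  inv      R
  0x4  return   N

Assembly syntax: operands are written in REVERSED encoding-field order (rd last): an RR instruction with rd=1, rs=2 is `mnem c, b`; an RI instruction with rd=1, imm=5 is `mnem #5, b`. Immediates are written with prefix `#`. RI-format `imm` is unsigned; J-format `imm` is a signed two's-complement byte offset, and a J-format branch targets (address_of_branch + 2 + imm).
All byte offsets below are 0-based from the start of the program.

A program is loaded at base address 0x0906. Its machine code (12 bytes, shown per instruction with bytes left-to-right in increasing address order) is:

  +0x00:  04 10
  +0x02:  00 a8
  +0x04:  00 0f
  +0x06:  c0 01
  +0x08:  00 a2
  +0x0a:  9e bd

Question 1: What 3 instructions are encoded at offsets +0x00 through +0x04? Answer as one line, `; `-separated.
goto #4; inv e; add e, m

+0x00: 04 10 ⇒ word 0x1004 (little)
  top 4b → 0x1 → goto [J]
  imm: (w>>0)&0xfff=0x4 → #4
+0x02: 00 a8 ⇒ word 0xa800 (little)
  top 4b → 0xa → inv [R]
  rd: (w>>9)&0x7=0x4 → e
+0x04: 00 0f ⇒ word 0x0f00 (little)
  top 4b → 0x0 → add [RR]
  rd: (w>>9)&0x7=0x7 → m
  rs: (w>>6)&0x7=0x4 → e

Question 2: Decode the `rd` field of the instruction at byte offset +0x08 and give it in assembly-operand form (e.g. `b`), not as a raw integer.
b

@+08  little-endian(00 a2) = 0xa200
  op=0xa200>>12=0xa ⇒ inv (R)
  rd@[11:9]=0x1 ⇒ b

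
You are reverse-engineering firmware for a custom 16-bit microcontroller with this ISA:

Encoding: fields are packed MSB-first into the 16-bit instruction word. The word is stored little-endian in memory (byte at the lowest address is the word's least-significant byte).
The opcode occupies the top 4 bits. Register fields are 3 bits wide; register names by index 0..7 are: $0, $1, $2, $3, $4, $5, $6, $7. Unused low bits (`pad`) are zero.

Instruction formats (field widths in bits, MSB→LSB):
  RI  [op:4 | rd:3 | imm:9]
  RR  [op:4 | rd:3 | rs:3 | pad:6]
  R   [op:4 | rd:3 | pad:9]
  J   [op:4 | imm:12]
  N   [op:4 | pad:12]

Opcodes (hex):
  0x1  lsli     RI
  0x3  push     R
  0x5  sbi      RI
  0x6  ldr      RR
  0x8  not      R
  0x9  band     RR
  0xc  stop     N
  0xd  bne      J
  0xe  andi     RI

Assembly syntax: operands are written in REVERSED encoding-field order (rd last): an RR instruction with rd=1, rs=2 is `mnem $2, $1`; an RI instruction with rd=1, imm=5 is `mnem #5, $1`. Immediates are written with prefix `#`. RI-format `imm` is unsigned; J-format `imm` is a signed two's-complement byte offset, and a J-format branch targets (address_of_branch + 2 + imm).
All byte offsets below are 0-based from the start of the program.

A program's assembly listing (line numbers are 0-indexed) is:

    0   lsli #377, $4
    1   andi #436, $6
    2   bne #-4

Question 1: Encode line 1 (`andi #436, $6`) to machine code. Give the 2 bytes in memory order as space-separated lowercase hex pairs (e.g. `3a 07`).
b4 ed

L1: andi op=0xe:4|rd=6:3|imm=436:9 ⇒ 0xedb4 ⇒ little b4 ed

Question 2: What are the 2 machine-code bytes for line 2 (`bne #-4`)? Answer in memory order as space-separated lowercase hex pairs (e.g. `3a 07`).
fc df

L2: bne op=0xd:4|imm=-4:12 ⇒ 0xdffc ⇒ little fc df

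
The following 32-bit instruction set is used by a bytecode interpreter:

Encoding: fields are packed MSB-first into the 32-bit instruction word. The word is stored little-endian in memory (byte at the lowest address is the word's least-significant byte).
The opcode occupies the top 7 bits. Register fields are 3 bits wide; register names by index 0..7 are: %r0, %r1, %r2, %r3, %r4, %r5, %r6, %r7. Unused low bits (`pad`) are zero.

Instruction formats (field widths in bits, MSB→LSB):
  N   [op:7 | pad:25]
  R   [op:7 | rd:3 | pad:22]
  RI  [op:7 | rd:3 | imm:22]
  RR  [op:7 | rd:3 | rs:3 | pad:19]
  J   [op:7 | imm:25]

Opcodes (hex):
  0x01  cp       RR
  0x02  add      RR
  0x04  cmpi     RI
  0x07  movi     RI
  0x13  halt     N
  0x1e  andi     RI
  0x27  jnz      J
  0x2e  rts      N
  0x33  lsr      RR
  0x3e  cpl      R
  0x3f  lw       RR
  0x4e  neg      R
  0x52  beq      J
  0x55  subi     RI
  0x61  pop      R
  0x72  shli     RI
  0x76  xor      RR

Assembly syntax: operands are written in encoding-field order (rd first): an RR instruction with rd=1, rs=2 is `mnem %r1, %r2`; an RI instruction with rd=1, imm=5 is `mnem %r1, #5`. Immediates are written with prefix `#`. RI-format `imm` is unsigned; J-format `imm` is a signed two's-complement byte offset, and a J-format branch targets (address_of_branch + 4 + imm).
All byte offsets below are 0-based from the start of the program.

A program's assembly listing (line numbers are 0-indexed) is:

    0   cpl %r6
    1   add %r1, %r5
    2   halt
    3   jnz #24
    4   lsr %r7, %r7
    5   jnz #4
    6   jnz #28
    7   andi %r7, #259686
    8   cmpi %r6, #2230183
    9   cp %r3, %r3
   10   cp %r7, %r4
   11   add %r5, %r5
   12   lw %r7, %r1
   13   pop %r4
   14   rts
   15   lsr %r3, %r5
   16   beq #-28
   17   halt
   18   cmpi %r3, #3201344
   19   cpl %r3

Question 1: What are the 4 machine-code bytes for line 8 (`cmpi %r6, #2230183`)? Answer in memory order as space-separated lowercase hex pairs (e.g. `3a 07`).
L8: cmpi op=0x4:7|rd=6:3|imm=2230183:22 ⇒ 0x09a207a7 ⇒ little a7 07 a2 09

a7 07 a2 09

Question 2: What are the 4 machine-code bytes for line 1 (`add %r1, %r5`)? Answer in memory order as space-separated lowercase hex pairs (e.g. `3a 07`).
00 00 68 04

line 1 (add): pack op=0x2:7|rd=1:3|rs=5:3|pad=0:19 = 0x04680000; little→ 00 00 68 04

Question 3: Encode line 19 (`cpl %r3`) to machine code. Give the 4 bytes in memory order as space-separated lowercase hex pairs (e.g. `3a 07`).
00 00 c0 7c

L19: cpl op=0x3e:7|rd=3:3|pad=0:22 ⇒ 0x7cc00000 ⇒ little 00 00 c0 7c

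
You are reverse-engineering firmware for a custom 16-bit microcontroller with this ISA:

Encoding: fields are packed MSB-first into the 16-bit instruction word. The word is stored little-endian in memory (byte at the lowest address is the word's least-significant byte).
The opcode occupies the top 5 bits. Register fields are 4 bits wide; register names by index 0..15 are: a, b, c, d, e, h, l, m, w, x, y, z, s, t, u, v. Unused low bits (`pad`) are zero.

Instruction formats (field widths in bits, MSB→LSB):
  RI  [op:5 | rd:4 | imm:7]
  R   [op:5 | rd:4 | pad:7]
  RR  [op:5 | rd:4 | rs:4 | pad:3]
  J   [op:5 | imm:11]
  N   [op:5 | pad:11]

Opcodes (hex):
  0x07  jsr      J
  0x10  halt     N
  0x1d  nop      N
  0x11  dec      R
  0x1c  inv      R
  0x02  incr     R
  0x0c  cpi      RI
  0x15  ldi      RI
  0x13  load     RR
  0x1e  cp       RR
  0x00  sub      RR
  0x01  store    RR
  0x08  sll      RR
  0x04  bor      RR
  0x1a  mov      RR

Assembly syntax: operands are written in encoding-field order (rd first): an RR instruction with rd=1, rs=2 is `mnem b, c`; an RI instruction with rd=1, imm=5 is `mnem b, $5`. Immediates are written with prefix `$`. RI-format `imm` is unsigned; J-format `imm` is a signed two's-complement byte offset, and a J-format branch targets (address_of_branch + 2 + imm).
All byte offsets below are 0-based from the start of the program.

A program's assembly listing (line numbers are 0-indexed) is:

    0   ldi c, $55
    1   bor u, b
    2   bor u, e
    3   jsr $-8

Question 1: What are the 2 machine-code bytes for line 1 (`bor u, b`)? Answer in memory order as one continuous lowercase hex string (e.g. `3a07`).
1. bor fields op=0x4:5|rd=14:4|rs=1:4|pad=0:3 → word 2708h → 08 27

0827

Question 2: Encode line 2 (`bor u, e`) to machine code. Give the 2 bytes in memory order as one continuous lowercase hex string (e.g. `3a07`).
2. bor fields op=0x4:5|rd=14:4|rs=4:4|pad=0:3 → word 2720h → 20 27

2027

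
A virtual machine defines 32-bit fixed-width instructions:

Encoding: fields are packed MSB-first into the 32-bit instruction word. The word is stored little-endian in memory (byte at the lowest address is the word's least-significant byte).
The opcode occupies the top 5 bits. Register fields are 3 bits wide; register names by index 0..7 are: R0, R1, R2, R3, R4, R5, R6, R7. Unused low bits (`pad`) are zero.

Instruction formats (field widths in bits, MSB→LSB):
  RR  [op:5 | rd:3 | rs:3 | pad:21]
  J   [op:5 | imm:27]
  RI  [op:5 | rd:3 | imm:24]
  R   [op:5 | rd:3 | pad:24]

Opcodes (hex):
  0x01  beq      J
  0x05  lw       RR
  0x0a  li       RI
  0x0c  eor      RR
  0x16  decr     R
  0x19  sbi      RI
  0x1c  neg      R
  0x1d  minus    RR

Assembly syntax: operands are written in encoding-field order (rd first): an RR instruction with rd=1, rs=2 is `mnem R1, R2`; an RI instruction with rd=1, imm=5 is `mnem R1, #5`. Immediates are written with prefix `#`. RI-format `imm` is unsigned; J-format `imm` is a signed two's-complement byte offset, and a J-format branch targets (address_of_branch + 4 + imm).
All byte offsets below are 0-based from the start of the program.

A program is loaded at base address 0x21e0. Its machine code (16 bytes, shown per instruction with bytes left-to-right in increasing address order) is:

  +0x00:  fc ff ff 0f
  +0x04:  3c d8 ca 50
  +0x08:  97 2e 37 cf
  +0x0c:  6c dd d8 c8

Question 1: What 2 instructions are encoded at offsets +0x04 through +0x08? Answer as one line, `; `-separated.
li R0, #13293628; sbi R7, #3616407

@+04  little-endian(3c d8 ca 50) = 0x50cad83c
  top 5b → 0xa → li [RI]
  [26:24] rd=0 = R0
  [23:0] imm=13293628 = #13293628
@+08  little-endian(97 2e 37 cf) = 0xcf372e97
  top 5b → 0x19 → sbi [RI]
  [26:24] rd=7 = R7
  [23:0] imm=3616407 = #3616407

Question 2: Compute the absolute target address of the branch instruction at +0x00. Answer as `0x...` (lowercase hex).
off 0x00: read fc ff ff 0f as little → 0x0ffffffc
  opcode bits[31:27]=0x1: beq/J
  [26:0] imm=134217724 (s27→-4) = #-4
  target = base 0x21e0 + off 0x00 + 4 + imm -4 = 0x21e0

0x21e0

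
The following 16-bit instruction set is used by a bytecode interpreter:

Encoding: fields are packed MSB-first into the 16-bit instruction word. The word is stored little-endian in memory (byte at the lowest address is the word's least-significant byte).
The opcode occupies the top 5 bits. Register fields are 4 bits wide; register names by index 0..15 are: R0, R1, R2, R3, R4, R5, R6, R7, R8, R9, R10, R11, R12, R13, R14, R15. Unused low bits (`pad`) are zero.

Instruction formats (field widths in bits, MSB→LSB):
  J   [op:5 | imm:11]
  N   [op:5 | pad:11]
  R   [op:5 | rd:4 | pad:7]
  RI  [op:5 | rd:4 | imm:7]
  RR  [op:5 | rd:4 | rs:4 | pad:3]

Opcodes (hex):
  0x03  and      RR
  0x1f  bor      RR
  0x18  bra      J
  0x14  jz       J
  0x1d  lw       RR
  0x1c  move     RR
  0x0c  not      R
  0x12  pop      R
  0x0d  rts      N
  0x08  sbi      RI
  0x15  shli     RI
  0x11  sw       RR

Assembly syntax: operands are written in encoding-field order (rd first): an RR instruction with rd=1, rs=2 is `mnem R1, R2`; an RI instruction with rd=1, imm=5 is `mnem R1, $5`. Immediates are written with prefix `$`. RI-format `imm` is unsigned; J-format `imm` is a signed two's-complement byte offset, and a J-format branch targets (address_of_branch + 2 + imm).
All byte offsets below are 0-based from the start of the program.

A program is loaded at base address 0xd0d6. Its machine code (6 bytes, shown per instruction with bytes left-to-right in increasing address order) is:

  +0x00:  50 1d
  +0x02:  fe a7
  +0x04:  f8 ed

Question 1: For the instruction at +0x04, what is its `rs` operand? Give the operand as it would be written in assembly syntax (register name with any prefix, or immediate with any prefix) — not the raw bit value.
R15

+0x04: f8 ed ⇒ word 0xedf8 (little)
  top 5b → 0x1d → lw [RR]
  rd@[10:7]=0xb ⇒ R11
  rs@[6:3]=0xf ⇒ R15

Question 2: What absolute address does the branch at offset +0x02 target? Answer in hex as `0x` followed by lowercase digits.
@+02  little-endian(fe a7) = 0xa7fe
  top 5b → 0x14 → jz [J]
  [10:0] imm=2046 (s11→-2) = $-2
  target = base 0xd0d6 + off 0x02 + 2 + imm -2 = 0xd0d8

0xd0d8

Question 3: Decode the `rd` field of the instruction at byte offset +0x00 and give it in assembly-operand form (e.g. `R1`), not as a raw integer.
off 0x00: read 50 1d as little → 0x1d50
  top 5b → 0x3 → and [RR]
  rd@[10:7]=0xa ⇒ R10
  rs@[6:3]=0xa ⇒ R10

R10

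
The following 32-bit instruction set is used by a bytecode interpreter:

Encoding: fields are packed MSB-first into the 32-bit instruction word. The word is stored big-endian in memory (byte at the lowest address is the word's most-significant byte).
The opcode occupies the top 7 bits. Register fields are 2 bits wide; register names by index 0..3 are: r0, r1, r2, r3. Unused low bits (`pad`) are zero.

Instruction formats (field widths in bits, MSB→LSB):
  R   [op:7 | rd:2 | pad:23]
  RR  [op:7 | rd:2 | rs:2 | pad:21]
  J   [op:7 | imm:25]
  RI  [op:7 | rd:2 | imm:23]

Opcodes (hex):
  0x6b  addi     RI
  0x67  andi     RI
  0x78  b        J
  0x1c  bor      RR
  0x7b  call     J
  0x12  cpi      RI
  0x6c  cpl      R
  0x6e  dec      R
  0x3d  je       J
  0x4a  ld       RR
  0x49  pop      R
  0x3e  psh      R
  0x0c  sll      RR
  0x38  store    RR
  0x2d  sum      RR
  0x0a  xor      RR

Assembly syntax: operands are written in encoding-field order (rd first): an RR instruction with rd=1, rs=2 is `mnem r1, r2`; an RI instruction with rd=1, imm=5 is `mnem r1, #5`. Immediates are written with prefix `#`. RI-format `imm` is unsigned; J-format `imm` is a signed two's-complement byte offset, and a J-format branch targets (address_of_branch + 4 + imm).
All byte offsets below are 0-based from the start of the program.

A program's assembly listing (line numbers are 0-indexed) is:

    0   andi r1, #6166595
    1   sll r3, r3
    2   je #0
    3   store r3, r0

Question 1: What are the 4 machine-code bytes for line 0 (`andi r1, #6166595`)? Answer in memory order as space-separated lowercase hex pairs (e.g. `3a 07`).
line 0 (andi): pack op=0x67:7|rd=1:2|imm=6166595:23 = 0xcede1843; big→ ce de 18 43

ce de 18 43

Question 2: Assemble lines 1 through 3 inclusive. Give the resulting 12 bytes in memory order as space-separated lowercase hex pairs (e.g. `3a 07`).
1. sll fields op=0xc:7|rd=3:2|rs=3:2|pad=0:21 → word 19e00000h → 19 e0 00 00
2. je fields op=0x3d:7|imm=0:25 → word 7a000000h → 7a 00 00 00
3. store fields op=0x38:7|rd=3:2|rs=0:2|pad=0:21 → word 71800000h → 71 80 00 00

19 e0 00 00 7a 00 00 00 71 80 00 00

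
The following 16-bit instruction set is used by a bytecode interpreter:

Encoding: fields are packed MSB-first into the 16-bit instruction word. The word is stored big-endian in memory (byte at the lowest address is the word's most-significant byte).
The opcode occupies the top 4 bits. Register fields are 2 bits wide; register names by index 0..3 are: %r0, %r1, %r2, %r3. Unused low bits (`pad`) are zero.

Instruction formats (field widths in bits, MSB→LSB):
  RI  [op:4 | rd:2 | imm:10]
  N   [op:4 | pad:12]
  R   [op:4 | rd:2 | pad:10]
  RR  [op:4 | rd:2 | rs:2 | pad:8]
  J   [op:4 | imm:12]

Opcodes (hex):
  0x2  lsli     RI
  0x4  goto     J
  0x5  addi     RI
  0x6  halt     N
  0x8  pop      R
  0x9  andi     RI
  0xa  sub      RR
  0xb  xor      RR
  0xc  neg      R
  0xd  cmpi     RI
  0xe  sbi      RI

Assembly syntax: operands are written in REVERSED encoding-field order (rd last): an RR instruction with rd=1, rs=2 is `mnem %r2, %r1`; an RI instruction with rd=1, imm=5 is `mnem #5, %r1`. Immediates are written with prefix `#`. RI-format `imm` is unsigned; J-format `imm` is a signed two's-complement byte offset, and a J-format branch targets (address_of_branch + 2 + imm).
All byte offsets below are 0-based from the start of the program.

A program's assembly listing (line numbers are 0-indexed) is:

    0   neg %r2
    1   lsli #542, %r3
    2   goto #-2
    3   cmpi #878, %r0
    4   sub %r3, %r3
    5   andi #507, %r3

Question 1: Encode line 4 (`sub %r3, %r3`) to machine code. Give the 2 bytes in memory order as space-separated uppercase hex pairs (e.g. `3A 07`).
AF 00

L4: sub op=0xa:4|rd=3:2|rs=3:2|pad=0:8 ⇒ 0xaf00 ⇒ big af 00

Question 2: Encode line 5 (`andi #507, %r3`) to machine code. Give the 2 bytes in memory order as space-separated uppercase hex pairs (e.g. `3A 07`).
5. andi fields op=0x9:4|rd=3:2|imm=507:10 → word 9dfbh → 9d fb

9D FB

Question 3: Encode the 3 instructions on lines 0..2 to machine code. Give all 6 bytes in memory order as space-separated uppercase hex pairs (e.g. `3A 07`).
0. neg fields op=0xc:4|rd=2:2|pad=0:10 → word c800h → c8 00
1. lsli fields op=0x2:4|rd=3:2|imm=542:10 → word 2e1eh → 2e 1e
2. goto fields op=0x4:4|imm=-2:12 → word 4ffeh → 4f fe

C8 00 2E 1E 4F FE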